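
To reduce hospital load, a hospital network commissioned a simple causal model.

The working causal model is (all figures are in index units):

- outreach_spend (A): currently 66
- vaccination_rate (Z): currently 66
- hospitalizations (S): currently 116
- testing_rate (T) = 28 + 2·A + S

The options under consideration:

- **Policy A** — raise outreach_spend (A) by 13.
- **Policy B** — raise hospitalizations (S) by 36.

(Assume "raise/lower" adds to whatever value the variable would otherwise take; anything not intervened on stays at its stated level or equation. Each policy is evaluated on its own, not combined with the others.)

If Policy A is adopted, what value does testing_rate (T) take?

Policy A (A + 13):
  A = 66 + 13 = 79
  S = 116
  T = 28 + 2·79 + 116 = 302

302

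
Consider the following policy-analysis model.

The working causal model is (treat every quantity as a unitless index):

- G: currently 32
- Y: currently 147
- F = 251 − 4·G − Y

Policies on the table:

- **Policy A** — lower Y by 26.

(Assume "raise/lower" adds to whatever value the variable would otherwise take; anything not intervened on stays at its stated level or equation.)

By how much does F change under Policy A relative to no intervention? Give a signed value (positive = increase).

26

Baseline:
  G = 32
  Y = 147
  F = 251 − 4·32 − 147 = -24
Policy A (Y − 26):
  G = 32
  Y = 147 − 26 = 121
  F = 251 − 4·32 − 121 = 2
Change in F: 2 − (-24) = 26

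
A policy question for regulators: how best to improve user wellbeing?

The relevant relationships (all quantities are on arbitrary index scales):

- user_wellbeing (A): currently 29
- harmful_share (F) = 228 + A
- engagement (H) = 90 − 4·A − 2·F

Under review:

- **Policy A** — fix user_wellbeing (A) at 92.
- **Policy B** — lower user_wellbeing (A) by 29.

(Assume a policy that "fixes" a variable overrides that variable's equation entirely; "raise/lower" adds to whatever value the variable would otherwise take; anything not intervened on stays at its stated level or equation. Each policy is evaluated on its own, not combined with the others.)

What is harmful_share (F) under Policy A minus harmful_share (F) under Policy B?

Policy A (A := 92):
  A = 92
  F = 228 + 92 = 320
Policy B (A − 29):
  A = 29 − 29 = 0
  F = 228 + 0 = 228
F: 320 − 228 = 92

92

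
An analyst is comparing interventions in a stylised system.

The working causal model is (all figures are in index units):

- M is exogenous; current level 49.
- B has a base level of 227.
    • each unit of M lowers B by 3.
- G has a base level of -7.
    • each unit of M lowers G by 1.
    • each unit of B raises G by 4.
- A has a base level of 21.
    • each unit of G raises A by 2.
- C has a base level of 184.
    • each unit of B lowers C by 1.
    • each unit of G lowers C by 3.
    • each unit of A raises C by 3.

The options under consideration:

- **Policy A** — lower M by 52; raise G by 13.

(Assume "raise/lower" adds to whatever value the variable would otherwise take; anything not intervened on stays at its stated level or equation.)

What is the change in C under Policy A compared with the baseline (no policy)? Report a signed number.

Baseline:
  M = 49
  B = 227 − 3·49 = 80
  G = -7 − 49 + 4·80 = 264
  A = 21 + 2·264 = 549
  C = 184 − 80 − 3·264 + 3·549 = 959
Policy A (M − 52, G + 13):
  M = 49 − 52 = -3
  B = 227 − 3·(-3) = 236
  G = -7 − (-3) + 4·236 (+13 from intervention) = 953
  A = 21 + 2·953 = 1927
  C = 184 − 236 − 3·953 + 3·1927 = 2870
Change in C: 2870 − 959 = 1911

1911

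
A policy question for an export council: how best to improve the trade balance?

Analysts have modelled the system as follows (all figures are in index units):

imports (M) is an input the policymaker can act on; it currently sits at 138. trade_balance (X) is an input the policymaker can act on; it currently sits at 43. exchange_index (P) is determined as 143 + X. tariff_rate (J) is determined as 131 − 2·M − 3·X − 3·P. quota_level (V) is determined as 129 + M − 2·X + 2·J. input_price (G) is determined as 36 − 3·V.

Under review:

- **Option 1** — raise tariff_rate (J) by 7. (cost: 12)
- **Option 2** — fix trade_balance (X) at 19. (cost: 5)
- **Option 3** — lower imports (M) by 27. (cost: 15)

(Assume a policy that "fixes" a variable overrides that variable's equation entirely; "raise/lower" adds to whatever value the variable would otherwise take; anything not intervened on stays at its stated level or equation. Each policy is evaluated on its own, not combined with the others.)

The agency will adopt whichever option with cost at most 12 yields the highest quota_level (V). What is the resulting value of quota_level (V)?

-1147

Option 1 (J + 7):
  M = 138
  X = 43
  P = 143 + 43 = 186
  J = 131 − 2·138 − 3·43 − 3·186 (+7 from intervention) = -825
  V = 129 + 138 − 2·43 + 2·(-825) = -1469
Option 2 (X := 19):
  M = 138
  X = 19
  P = 143 + 19 = 162
  J = 131 − 2·138 − 3·19 − 3·162 = -688
  V = 129 + 138 − 2·19 + 2·(-688) = -1147
Comparing — Option 1: V=-1469, Option 2: V=-1147. Highest is -1147 (Option 2).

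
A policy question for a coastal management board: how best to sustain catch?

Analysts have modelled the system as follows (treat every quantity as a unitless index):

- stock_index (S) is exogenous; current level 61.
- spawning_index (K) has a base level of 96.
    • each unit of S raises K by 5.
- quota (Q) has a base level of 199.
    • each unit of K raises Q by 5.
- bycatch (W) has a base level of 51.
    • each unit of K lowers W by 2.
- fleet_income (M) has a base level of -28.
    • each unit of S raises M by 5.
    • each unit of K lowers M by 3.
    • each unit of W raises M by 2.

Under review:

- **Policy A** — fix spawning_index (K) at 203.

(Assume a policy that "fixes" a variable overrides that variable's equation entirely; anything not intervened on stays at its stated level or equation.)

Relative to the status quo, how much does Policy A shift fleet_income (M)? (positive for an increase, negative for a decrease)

Baseline:
  S = 61
  K = 96 + 5·61 = 401
  W = 51 − 2·401 = -751
  M = -28 + 5·61 − 3·401 + 2·(-751) = -2428
Policy A (K := 203):
  S = 61
  K = 203
  W = 51 − 2·203 = -355
  M = -28 + 5·61 − 3·203 + 2·(-355) = -1042
Change in M: -1042 − (-2428) = 1386

1386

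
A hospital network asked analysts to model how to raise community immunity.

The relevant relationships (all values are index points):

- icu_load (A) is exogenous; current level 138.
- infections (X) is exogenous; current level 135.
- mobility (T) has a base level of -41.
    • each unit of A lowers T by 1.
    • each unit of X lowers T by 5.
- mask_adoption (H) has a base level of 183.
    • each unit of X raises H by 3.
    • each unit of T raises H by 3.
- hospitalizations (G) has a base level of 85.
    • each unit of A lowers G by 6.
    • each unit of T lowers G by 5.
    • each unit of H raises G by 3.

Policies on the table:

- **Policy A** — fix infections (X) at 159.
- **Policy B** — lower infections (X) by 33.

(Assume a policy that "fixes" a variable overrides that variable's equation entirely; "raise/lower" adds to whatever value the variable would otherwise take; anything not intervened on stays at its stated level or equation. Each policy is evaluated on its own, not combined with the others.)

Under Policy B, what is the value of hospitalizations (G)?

Policy B (X − 33):
  A = 138
  X = 135 − 33 = 102
  T = -41 − 138 − 5·102 = -689
  H = 183 + 3·102 + 3·(-689) = -1578
  G = 85 − 6·138 − 5·(-689) + 3·(-1578) = -2032

-2032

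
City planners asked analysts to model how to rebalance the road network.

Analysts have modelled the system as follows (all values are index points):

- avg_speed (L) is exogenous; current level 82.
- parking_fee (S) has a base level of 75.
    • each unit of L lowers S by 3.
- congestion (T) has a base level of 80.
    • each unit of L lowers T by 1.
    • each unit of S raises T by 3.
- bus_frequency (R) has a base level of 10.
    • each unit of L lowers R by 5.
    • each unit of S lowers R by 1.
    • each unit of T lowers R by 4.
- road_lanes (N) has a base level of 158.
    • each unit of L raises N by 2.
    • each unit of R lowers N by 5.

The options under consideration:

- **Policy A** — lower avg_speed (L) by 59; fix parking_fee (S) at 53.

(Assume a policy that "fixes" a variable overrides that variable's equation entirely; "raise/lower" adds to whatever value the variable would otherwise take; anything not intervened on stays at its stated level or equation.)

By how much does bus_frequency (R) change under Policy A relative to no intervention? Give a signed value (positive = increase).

Baseline:
  L = 82
  S = 75 − 3·82 = -171
  T = 80 − 82 + 3·(-171) = -515
  R = 10 − 5·82 − (-171) − 4·(-515) = 1831
Policy A (L − 59, S := 53):
  L = 82 − 59 = 23
  S = 53
  T = 80 − 23 + 3·53 = 216
  R = 10 − 5·23 − 53 − 4·216 = -1022
Change in R: -1022 − 1831 = -2853

-2853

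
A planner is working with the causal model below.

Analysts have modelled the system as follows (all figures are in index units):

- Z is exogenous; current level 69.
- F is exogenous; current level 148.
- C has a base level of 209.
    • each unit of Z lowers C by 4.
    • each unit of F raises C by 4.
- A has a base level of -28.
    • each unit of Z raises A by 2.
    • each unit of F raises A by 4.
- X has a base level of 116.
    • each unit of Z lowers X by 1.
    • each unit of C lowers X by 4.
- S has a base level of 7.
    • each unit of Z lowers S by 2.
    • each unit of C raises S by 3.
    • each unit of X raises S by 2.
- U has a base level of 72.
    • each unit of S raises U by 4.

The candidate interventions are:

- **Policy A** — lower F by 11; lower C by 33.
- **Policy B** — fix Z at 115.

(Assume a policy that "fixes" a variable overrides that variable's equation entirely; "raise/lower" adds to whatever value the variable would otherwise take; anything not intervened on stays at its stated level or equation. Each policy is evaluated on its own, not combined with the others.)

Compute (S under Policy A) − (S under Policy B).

Policy A (F − 11, C − 33):
  Z = 69
  F = 148 − 11 = 137
  C = 209 − 4·69 + 4·137 (−33 from intervention) = 448
  X = 116 − 69 − 4·448 = -1745
  S = 7 − 2·69 + 3·448 + 2·(-1745) = -2277
Policy B (Z := 115):
  Z = 115
  F = 148
  C = 209 − 4·115 + 4·148 = 341
  X = 116 − 115 − 4·341 = -1363
  S = 7 − 2·115 + 3·341 + 2·(-1363) = -1926
S: -2277 − (-1926) = -351

-351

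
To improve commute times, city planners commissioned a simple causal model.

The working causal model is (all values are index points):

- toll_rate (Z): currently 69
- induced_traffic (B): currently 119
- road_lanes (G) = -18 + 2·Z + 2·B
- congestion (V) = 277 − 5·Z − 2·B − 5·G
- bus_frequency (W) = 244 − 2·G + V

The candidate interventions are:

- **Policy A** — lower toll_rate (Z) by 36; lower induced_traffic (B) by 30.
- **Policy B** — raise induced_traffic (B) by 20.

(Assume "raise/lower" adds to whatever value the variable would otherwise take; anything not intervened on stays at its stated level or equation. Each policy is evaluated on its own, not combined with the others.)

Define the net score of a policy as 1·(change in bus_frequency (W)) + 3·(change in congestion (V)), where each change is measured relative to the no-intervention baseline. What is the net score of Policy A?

Baseline:
  Z = 69
  B = 119
  G = -18 + 2·69 + 2·119 = 358
  V = 277 − 5·69 − 2·119 − 5·358 = -2096
  W = 244 − 2·358 + (-2096) = -2568
Policy A (Z − 36, B − 30):
  Z = 69 − 36 = 33
  B = 119 − 30 = 89
  G = -18 + 2·33 + 2·89 = 226
  V = 277 − 5·33 − 2·89 − 5·226 = -1196
  W = 244 − 2·226 + (-1196) = -1404
ΔW = -1404 − (-2568) = 1164; ΔV = -1196 − (-2096) = 900
Score = 1·1164 + 3·900 = 3864

3864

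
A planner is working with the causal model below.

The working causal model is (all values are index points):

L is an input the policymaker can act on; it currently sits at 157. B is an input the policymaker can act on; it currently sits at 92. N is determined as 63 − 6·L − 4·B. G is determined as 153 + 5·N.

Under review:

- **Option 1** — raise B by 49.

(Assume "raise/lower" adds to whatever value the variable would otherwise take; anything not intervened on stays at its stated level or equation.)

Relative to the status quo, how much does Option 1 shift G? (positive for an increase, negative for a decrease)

-980

Baseline:
  L = 157
  B = 92
  N = 63 − 6·157 − 4·92 = -1247
  G = 153 + 5·(-1247) = -6082
Option 1 (B + 49):
  L = 157
  B = 92 + 49 = 141
  N = 63 − 6·157 − 4·141 = -1443
  G = 153 + 5·(-1443) = -7062
Change in G: -7062 − (-6082) = -980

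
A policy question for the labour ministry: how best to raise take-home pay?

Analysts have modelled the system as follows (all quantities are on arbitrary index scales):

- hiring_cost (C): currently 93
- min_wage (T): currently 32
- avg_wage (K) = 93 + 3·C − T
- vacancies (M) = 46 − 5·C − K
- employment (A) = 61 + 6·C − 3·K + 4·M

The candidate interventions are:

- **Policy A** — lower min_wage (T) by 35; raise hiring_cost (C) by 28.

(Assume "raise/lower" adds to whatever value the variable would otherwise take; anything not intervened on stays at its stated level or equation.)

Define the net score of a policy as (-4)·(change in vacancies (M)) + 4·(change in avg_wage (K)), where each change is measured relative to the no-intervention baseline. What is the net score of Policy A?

1512

Baseline:
  C = 93
  T = 32
  K = 93 + 3·93 − 32 = 340
  M = 46 − 5·93 − 340 = -759
Policy A (T − 35, C + 28):
  C = 93 + 28 = 121
  T = 32 − 35 = -3
  K = 93 + 3·121 − (-3) = 459
  M = 46 − 5·121 − 459 = -1018
ΔM = -1018 − (-759) = -259; ΔK = 459 − 340 = 119
Score = (-4)·(-259) + 4·119 = 1512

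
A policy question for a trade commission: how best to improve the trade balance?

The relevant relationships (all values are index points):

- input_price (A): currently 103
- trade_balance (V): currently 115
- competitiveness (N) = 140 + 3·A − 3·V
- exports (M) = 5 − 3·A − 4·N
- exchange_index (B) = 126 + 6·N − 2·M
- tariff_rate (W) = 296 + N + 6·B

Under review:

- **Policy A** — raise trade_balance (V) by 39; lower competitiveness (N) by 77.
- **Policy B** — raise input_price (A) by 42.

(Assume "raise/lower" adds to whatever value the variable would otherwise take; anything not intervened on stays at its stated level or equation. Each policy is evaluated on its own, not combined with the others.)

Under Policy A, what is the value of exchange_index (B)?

-526

Policy A (V + 39, N − 77):
  A = 103
  V = 115 + 39 = 154
  N = 140 + 3·103 − 3·154 (−77 from intervention) = -90
  M = 5 − 3·103 − 4·(-90) = 56
  B = 126 + 6·(-90) − 2·56 = -526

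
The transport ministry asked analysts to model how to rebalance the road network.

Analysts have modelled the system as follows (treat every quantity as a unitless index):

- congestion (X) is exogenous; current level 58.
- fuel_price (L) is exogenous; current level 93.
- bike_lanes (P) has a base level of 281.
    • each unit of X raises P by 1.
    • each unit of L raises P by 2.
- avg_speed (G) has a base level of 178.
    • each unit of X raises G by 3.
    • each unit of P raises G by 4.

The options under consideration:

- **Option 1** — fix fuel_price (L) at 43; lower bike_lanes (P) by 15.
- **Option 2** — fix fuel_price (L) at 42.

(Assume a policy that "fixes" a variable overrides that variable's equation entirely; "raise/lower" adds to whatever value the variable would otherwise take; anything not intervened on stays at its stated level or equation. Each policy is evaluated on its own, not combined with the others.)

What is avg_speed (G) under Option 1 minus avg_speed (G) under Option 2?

Option 1 (L := 43, P − 15):
  X = 58
  L = 43
  P = 281 + 58 + 2·43 (−15 from intervention) = 410
  G = 178 + 3·58 + 4·410 = 1992
Option 2 (L := 42):
  X = 58
  L = 42
  P = 281 + 58 + 2·42 = 423
  G = 178 + 3·58 + 4·423 = 2044
G: 1992 − 2044 = -52

-52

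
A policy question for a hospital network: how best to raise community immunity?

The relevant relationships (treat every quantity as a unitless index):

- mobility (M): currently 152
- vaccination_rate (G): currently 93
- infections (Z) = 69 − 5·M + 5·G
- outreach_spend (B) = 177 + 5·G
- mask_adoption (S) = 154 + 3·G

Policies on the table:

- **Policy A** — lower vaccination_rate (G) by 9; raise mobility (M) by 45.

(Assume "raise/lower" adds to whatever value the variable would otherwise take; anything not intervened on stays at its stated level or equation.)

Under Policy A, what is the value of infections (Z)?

-496

Policy A (G − 9, M + 45):
  M = 152 + 45 = 197
  G = 93 − 9 = 84
  Z = 69 − 5·197 + 5·84 = -496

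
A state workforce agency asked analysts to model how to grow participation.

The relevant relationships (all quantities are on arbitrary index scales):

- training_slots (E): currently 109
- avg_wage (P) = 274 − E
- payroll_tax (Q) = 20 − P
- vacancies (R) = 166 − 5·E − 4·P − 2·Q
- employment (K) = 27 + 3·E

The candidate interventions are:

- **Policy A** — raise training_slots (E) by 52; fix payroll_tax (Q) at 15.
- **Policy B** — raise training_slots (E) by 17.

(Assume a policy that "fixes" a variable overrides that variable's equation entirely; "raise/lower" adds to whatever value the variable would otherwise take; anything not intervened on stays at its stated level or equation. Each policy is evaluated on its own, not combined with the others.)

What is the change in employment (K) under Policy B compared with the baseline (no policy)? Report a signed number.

Baseline:
  E = 109
  K = 27 + 3·109 = 354
Policy B (E + 17):
  E = 109 + 17 = 126
  K = 27 + 3·126 = 405
Change in K: 405 − 354 = 51

51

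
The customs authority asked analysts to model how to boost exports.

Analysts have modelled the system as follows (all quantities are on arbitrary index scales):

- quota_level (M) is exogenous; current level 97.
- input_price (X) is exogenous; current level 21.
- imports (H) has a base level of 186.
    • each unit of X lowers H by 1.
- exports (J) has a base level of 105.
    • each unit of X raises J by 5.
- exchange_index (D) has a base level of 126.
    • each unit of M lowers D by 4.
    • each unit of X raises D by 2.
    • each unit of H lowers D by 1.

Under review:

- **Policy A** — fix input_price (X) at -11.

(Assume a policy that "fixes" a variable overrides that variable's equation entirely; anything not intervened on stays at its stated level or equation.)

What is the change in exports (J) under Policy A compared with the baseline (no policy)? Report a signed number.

-160

Baseline:
  X = 21
  J = 105 + 5·21 = 210
Policy A (X := -11):
  X = -11
  J = 105 + 5·(-11) = 50
Change in J: 50 − 210 = -160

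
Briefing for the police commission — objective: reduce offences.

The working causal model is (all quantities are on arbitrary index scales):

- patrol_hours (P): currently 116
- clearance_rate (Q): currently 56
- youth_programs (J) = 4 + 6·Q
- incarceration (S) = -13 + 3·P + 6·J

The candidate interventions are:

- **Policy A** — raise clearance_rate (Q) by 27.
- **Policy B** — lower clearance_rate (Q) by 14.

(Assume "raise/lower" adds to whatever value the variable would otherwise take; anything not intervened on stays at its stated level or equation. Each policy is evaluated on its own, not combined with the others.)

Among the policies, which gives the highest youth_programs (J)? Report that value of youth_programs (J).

502

Policy A (Q + 27):
  Q = 56 + 27 = 83
  J = 4 + 6·83 = 502
Policy B (Q − 14):
  Q = 56 − 14 = 42
  J = 4 + 6·42 = 256
Comparing — Policy A: J=502, Policy B: J=256. Highest is 502 (Policy A).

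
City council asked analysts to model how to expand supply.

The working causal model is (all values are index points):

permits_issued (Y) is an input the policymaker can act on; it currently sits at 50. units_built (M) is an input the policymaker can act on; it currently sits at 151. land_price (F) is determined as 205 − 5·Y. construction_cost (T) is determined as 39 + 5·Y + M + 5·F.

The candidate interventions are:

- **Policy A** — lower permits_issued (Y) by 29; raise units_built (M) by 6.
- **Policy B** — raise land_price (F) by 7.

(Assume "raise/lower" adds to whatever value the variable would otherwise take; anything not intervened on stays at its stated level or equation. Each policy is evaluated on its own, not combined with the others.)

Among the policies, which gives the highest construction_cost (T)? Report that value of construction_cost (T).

801

Policy A (Y − 29, M + 6):
  Y = 50 − 29 = 21
  M = 151 + 6 = 157
  F = 205 − 5·21 = 100
  T = 39 + 5·21 + 157 + 5·100 = 801
Policy B (F + 7):
  Y = 50
  M = 151
  F = 205 − 5·50 (+7 from intervention) = -38
  T = 39 + 5·50 + 151 + 5·(-38) = 250
Comparing — Policy A: T=801, Policy B: T=250. Highest is 801 (Policy A).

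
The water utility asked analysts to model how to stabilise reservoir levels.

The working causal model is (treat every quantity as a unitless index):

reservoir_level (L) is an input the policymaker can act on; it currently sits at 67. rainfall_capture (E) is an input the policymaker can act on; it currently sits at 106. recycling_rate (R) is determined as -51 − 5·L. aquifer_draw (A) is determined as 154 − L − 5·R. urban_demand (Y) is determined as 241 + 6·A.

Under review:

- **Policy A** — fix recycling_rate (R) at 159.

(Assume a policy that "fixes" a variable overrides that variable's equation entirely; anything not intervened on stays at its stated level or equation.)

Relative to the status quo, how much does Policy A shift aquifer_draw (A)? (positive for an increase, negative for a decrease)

-2725

Baseline:
  L = 67
  R = -51 − 5·67 = -386
  A = 154 − 67 − 5·(-386) = 2017
Policy A (R := 159):
  L = 67
  R = 159
  A = 154 − 67 − 5·159 = -708
Change in A: -708 − 2017 = -2725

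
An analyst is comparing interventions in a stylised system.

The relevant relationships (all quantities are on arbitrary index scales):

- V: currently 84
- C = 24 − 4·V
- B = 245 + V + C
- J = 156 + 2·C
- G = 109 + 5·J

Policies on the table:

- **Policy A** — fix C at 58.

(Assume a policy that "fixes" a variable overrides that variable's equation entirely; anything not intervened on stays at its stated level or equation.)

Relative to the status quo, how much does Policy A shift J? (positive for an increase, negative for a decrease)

Baseline:
  V = 84
  C = 24 − 4·84 = -312
  J = 156 + 2·(-312) = -468
Policy A (C := 58):
  V = 84
  C = 58
  J = 156 + 2·58 = 272
Change in J: 272 − (-468) = 740

740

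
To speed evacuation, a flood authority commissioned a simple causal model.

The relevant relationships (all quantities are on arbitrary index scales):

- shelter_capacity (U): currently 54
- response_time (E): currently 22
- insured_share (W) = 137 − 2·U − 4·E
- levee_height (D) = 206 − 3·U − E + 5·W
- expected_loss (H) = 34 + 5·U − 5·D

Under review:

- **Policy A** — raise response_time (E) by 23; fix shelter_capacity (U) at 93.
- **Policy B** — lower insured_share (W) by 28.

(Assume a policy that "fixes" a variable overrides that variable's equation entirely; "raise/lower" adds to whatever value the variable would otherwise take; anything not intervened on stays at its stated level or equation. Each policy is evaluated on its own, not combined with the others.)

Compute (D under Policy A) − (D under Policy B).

-850

Policy A (E + 23, U := 93):
  U = 93
  E = 22 + 23 = 45
  W = 137 − 2·93 − 4·45 = -229
  D = 206 − 3·93 − 45 + 5·(-229) = -1263
Policy B (W − 28):
  U = 54
  E = 22
  W = 137 − 2·54 − 4·22 (−28 from intervention) = -87
  D = 206 − 3·54 − 22 + 5·(-87) = -413
D: -1263 − (-413) = -850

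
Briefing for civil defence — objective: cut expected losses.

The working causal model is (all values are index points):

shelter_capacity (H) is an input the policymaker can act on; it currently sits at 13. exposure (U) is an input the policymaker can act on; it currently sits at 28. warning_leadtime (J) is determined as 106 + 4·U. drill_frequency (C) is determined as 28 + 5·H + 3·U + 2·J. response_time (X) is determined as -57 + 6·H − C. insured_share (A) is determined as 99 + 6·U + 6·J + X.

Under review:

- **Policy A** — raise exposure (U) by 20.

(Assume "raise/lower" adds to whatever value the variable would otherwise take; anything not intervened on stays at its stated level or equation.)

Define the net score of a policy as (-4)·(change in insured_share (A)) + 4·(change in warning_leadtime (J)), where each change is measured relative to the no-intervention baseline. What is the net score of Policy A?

Baseline:
  H = 13
  U = 28
  J = 106 + 4·28 = 218
  C = 28 + 5·13 + 3·28 + 2·218 = 613
  X = -57 + 6·13 − 613 = -592
  A = 99 + 6·28 + 6·218 + (-592) = 983
Policy A (U + 20):
  H = 13
  U = 28 + 20 = 48
  J = 106 + 4·48 = 298
  C = 28 + 5·13 + 3·48 + 2·298 = 833
  X = -57 + 6·13 − 833 = -812
  A = 99 + 6·48 + 6·298 + (-812) = 1363
ΔA = 1363 − 983 = 380; ΔJ = 298 − 218 = 80
Score = (-4)·380 + 4·80 = -1200

-1200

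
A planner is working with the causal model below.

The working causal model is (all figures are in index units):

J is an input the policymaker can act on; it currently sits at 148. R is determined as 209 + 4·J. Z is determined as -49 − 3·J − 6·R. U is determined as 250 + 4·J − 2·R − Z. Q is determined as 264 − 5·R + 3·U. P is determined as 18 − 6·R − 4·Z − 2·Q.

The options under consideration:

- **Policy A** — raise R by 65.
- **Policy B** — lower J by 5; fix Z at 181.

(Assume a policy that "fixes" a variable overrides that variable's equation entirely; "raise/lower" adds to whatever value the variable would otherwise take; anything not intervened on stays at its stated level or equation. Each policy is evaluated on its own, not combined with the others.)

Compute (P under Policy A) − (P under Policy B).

-10500

Policy A (R + 65):
  J = 148
  R = 209 + 4·148 (+65 from intervention) = 866
  Z = -49 − 3·148 − 6·866 = -5689
  U = 250 + 4·148 − 2·866 − (-5689) = 4799
  Q = 264 − 5·866 + 3·4799 = 10331
  P = 18 − 6·866 − 4·(-5689) − 2·10331 = -3084
Policy B (J − 5, Z := 181):
  J = 148 − 5 = 143
  R = 209 + 4·143 = 781
  Z = 181
  U = 250 + 4·143 − 2·781 − 181 = -921
  Q = 264 − 5·781 + 3·(-921) = -6404
  P = 18 − 6·781 − 4·181 − 2·(-6404) = 7416
P: -3084 − 7416 = -10500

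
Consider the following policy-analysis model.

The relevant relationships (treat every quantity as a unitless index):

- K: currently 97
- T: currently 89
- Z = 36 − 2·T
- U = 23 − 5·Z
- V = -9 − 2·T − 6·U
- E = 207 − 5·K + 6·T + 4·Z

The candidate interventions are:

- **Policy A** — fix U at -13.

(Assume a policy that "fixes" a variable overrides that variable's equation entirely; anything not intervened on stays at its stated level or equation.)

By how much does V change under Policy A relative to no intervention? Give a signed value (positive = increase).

4476

Baseline:
  T = 89
  Z = 36 − 2·89 = -142
  U = 23 − 5·(-142) = 733
  V = -9 − 2·89 − 6·733 = -4585
Policy A (U := -13):
  T = 89
  Z = 36 − 2·89 = -142
  U = -13
  V = -9 − 2·89 − 6·(-13) = -109
Change in V: -109 − (-4585) = 4476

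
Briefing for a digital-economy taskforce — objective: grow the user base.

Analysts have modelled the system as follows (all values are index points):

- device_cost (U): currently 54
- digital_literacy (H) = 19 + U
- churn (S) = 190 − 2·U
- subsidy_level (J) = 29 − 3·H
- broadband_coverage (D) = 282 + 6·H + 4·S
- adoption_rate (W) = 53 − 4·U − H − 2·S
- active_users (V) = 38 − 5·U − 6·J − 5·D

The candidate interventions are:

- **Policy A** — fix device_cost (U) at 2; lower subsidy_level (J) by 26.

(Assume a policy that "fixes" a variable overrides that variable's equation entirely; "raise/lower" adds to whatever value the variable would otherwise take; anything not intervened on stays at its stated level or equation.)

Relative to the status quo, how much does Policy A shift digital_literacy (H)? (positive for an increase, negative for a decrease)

Baseline:
  U = 54
  H = 19 + 54 = 73
Policy A (U := 2, J − 26):
  U = 2
  H = 19 + 2 = 21
Change in H: 21 − 73 = -52

-52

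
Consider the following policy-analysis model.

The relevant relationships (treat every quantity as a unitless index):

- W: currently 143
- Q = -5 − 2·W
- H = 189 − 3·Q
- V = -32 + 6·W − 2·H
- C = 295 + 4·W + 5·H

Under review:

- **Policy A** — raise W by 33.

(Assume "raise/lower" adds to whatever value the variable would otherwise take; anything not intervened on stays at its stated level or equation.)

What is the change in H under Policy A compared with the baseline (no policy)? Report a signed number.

Baseline:
  W = 143
  Q = -5 − 2·143 = -291
  H = 189 − 3·(-291) = 1062
Policy A (W + 33):
  W = 143 + 33 = 176
  Q = -5 − 2·176 = -357
  H = 189 − 3·(-357) = 1260
Change in H: 1260 − 1062 = 198

198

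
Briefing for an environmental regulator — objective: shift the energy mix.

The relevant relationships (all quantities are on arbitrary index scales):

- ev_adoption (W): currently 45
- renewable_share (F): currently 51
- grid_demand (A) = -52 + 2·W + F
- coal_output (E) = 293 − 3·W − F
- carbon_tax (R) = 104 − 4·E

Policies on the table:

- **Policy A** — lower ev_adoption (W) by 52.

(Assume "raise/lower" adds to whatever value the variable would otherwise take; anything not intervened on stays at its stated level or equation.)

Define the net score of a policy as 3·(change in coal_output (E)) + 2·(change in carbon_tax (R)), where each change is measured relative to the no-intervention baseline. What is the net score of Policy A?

Baseline:
  W = 45
  F = 51
  E = 293 − 3·45 − 51 = 107
  R = 104 − 4·107 = -324
Policy A (W − 52):
  W = 45 − 52 = -7
  F = 51
  E = 293 − 3·(-7) − 51 = 263
  R = 104 − 4·263 = -948
ΔE = 263 − 107 = 156; ΔR = -948 − (-324) = -624
Score = 3·156 + 2·(-624) = -780

-780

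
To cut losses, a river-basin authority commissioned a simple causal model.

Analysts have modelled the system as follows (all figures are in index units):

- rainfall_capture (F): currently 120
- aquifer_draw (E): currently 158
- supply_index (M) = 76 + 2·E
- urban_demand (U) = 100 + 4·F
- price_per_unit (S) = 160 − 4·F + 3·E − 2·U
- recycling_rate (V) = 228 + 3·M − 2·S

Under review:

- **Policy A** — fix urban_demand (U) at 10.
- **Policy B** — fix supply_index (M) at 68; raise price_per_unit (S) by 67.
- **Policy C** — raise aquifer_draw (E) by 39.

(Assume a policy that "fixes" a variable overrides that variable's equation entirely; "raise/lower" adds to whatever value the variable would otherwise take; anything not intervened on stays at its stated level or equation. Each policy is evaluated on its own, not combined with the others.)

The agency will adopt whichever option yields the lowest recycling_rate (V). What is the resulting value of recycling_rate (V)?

Policy A (U := 10):
  F = 120
  E = 158
  M = 76 + 2·158 = 392
  U = 10
  S = 160 − 4·120 + 3·158 − 2·10 = 134
  V = 228 + 3·392 − 2·134 = 1136
Policy B (M := 68, S + 67):
  F = 120
  E = 158
  M = 68
  U = 100 + 4·120 = 580
  S = 160 − 4·120 + 3·158 − 2·580 (+67 from intervention) = -939
  V = 228 + 3·68 − 2·(-939) = 2310
Policy C (E + 39):
  F = 120
  E = 158 + 39 = 197
  M = 76 + 2·197 = 470
  U = 100 + 4·120 = 580
  S = 160 − 4·120 + 3·197 − 2·580 = -889
  V = 228 + 3·470 − 2·(-889) = 3416
Comparing — Policy A: V=1136, Policy B: V=2310, Policy C: V=3416. Lowest is 1136 (Policy A).

1136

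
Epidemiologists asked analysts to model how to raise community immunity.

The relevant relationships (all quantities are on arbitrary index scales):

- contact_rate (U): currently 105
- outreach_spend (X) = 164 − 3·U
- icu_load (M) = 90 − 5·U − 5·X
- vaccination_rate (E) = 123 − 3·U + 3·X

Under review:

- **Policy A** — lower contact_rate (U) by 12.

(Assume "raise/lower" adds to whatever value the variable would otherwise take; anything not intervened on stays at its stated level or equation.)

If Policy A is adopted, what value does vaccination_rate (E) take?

Policy A (U − 12):
  U = 105 − 12 = 93
  X = 164 − 3·93 = -115
  E = 123 − 3·93 + 3·(-115) = -501

-501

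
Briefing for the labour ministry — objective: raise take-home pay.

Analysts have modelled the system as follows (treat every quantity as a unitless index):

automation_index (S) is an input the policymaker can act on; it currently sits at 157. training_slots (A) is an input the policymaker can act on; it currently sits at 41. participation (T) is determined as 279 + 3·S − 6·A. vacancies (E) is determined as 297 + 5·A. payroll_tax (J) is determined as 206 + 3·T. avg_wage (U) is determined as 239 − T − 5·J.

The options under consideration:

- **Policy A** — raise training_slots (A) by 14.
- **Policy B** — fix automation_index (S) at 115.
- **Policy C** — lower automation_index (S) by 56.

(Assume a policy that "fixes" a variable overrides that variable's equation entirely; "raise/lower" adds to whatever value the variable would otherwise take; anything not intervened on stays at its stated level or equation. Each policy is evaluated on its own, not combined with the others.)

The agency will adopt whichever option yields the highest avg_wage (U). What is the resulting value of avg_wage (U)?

Policy A (A + 14):
  S = 157
  A = 41 + 14 = 55
  T = 279 + 3·157 − 6·55 = 420
  J = 206 + 3·420 = 1466
  U = 239 − 420 − 5·1466 = -7511
Policy B (S := 115):
  S = 115
  A = 41
  T = 279 + 3·115 − 6·41 = 378
  J = 206 + 3·378 = 1340
  U = 239 − 378 − 5·1340 = -6839
Policy C (S − 56):
  S = 157 − 56 = 101
  A = 41
  T = 279 + 3·101 − 6·41 = 336
  J = 206 + 3·336 = 1214
  U = 239 − 336 − 5·1214 = -6167
Comparing — Policy A: U=-7511, Policy B: U=-6839, Policy C: U=-6167. Highest is -6167 (Policy C).

-6167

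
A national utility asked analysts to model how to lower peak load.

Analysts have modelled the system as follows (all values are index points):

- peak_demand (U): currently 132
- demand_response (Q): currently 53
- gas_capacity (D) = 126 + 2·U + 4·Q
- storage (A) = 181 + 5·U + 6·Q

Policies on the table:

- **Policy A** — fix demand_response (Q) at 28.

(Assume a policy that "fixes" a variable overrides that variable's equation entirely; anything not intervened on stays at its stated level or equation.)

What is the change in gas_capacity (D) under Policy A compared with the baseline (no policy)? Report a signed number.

-100

Baseline:
  U = 132
  Q = 53
  D = 126 + 2·132 + 4·53 = 602
Policy A (Q := 28):
  U = 132
  Q = 28
  D = 126 + 2·132 + 4·28 = 502
Change in D: 502 − 602 = -100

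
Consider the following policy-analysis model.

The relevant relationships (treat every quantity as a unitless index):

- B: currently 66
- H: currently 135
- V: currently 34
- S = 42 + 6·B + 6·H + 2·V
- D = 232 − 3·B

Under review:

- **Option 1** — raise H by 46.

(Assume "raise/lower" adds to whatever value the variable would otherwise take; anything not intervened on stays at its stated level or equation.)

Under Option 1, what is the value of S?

Option 1 (H + 46):
  B = 66
  H = 135 + 46 = 181
  V = 34
  S = 42 + 6·66 + 6·181 + 2·34 = 1592

1592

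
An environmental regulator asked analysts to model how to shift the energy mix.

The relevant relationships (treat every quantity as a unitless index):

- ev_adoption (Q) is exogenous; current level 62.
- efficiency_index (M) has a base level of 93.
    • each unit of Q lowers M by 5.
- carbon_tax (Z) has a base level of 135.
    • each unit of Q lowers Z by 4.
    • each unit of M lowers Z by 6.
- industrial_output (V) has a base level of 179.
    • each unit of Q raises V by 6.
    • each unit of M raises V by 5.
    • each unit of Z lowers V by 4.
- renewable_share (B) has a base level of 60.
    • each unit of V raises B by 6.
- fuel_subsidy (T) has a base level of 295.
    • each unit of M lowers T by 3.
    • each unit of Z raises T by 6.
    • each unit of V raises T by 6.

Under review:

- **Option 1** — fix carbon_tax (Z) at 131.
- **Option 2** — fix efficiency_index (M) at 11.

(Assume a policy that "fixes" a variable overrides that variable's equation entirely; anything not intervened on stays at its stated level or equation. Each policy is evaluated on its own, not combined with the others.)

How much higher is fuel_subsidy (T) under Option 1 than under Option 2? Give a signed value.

Option 1 (Z := 131):
  Q = 62
  M = 93 − 5·62 = -217
  Z = 131
  V = 179 + 6·62 + 5·(-217) − 4·131 = -1058
  T = 295 − 3·(-217) + 6·131 + 6·(-1058) = -4616
Option 2 (M := 11):
  Q = 62
  M = 11
  Z = 135 − 4·62 − 6·11 = -179
  V = 179 + 6·62 + 5·11 − 4·(-179) = 1322
  T = 295 − 3·11 + 6·(-179) + 6·1322 = 7120
T: -4616 − 7120 = -11736

-11736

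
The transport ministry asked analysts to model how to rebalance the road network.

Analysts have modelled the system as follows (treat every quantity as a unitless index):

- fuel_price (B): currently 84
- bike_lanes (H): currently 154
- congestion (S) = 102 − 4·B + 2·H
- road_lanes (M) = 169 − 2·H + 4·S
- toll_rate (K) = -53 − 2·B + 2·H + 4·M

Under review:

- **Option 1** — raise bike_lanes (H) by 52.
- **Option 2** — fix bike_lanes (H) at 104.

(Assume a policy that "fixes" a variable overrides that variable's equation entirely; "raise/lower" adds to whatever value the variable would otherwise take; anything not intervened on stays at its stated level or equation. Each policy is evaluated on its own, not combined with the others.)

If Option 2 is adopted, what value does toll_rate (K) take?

-585

Option 2 (H := 104):
  B = 84
  H = 104
  S = 102 − 4·84 + 2·104 = -26
  M = 169 − 2·104 + 4·(-26) = -143
  K = -53 − 2·84 + 2·104 + 4·(-143) = -585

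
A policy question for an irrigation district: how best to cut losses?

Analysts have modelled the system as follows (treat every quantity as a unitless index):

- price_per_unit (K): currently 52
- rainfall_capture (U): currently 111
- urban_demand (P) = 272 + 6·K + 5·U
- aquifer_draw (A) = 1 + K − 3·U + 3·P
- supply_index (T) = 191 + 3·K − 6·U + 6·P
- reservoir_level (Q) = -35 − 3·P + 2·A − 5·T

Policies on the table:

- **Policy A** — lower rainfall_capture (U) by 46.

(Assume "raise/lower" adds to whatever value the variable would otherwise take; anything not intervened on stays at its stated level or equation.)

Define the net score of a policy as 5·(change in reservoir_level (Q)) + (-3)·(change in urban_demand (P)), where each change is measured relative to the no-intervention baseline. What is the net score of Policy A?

26220

Baseline:
  K = 52
  U = 111
  P = 272 + 6·52 + 5·111 = 1139
  A = 1 + 52 − 3·111 + 3·1139 = 3137
  T = 191 + 3·52 − 6·111 + 6·1139 = 6515
  Q = -35 − 3·1139 + 2·3137 − 5·6515 = -29753
Policy A (U − 46):
  K = 52
  U = 111 − 46 = 65
  P = 272 + 6·52 + 5·65 = 909
  A = 1 + 52 − 3·65 + 3·909 = 2585
  T = 191 + 3·52 − 6·65 + 6·909 = 5411
  Q = -35 − 3·909 + 2·2585 − 5·5411 = -24647
ΔQ = -24647 − (-29753) = 5106; ΔP = 909 − 1139 = -230
Score = 5·5106 + (-3)·(-230) = 26220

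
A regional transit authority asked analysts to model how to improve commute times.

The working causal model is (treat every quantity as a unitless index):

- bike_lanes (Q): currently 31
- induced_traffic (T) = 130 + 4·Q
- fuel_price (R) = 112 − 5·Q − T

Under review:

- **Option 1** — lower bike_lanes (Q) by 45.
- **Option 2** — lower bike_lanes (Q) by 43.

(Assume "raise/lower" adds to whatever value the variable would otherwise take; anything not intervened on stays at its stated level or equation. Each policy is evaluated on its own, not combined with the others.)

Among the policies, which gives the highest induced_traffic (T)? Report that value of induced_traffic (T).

82

Option 1 (Q − 45):
  Q = 31 − 45 = -14
  T = 130 + 4·(-14) = 74
Option 2 (Q − 43):
  Q = 31 − 43 = -12
  T = 130 + 4·(-12) = 82
Comparing — Option 1: T=74, Option 2: T=82. Highest is 82 (Option 2).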